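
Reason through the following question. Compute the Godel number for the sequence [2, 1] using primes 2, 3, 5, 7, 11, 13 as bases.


Encode each element as an exponent of the corresponding prime:
  2^2 = 4
  3^1 = 3
Product = 4 * 3 = 12

12


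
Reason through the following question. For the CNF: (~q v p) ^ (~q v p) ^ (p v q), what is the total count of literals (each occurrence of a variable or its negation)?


Counting literals in each clause:
Clause 1: 2 literal(s)
Clause 2: 2 literal(s)
Clause 3: 2 literal(s)
Total = 6

6


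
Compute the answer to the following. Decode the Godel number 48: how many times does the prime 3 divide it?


Factorize 48 by dividing by 3 repeatedly.
Division steps: 3 divides 48 exactly 1 time(s).
Exponent of 3 = 1

1


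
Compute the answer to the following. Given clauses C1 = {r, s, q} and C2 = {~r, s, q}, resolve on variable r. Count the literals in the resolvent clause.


Remove r from C1 and ~r from C2.
C1 remainder: {s, q}
C2 remainder: {s, q}
Union (resolvent): {q, s}
Resolvent has 2 literal(s).

2


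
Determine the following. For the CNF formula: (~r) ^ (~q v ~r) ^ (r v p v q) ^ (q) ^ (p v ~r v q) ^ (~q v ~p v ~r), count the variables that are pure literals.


Check each variable for pure literal status:
p: mixed (not pure)
q: mixed (not pure)
r: mixed (not pure)
Pure literal count = 0

0


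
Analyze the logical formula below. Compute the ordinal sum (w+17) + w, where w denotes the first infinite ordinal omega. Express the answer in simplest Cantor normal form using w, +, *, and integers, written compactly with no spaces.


Compute (w+17) + w.
Ordinal + is associative but NOT commutative; for finite n>0, n + w = w but w + n stays w+n.
(w+17) + w = w + (17+w) = w + w = w*2 (the finite tail 17 is absorbed by the right w).
Result = w*2

w*2


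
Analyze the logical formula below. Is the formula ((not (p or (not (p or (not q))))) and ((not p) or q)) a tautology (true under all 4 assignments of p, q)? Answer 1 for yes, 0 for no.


Check all 4 assignments:
p=0, q=0: 1
p=0, q=1: 0
p=1, q=0: 0
p=1, q=1: 0
Satisfying count = 1/4.
Tautology iff count = 4: no.

0


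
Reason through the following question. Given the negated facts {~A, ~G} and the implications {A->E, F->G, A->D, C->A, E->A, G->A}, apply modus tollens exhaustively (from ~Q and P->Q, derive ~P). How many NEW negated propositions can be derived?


Initial negated facts: {~A, ~G}
Apply modus tollens to closure:
  ~G and F->G  =>  ~F
  ~A and C->A  =>  ~C
  ~A and E->A  =>  ~E
Final negated: {~A, ~C, ~E, ~F, ~G}
New negations: {~C, ~E, ~F}
Count = 3

3


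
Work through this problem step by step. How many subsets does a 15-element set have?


The power set of a set with n elements has 2^n elements.
|P(S)| = 2^15 = 32768

32768


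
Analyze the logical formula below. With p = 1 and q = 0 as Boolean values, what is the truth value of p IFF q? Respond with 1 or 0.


p = 1, q = 0
Operation: p IFF q
Evaluate: 1 IFF 0 = 0

0


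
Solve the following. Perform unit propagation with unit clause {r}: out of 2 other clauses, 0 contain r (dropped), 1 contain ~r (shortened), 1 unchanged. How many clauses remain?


Satisfied (removed): 0
Shortened (remain): 1
Unchanged (remain): 1
Remaining = 1 + 1 = 2

2


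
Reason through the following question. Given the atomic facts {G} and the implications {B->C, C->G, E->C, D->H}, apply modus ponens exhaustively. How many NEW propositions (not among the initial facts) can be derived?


Initial facts: {G}
Apply modus ponens to closure:
  (no implication fires)
Final known: {G}
New propositions: {(none)}
Count = 0

0


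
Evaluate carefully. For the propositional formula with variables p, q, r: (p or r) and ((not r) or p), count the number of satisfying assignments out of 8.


Evaluate all 8 assignments for p, q, r:
p=0, q=0, r=0: 0
p=0, q=0, r=1: 0
p=0, q=1, r=0: 0
p=0, q=1, r=1: 0
p=1, q=0, r=0: 1
p=1, q=0, r=1: 1
p=1, q=1, r=0: 1
p=1, q=1, r=1: 1
Satisfying count = 4

4


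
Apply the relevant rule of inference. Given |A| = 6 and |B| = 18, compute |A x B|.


The Cartesian product A x B contains all ordered pairs (a, b).
|A x B| = |A| * |B| = 6 * 18 = 108

108


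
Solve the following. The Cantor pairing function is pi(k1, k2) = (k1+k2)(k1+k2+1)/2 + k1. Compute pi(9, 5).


k1 + k2 = 14
(k1+k2)(k1+k2+1)/2 = 14 * 15 / 2 = 105
pi = 105 + 9 = 114

114


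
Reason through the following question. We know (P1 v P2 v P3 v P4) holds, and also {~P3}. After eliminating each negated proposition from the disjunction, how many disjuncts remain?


Original disjuncts (4): P1, P2, P3, P4
Negated (eliminate): ~P3
Remaining disjuncts: P1, P2, P4
Count = 4 - 1 = 3

3


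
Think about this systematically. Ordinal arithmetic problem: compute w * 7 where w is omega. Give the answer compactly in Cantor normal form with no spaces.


Compute w * 7.
Ordinal * is associative and left-distributive over +, but NOT commutative; for finite n>1, n*w = w but w*n stays w*n.
w * 7 means 7 copies of w concatenated: w*7.
Result = w*7

w*7


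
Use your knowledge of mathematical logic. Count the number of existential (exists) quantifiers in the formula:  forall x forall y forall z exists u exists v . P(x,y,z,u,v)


Quantifier prefix: forall x forall y forall z exists u exists v
Mark each quantifier type:
  U U U E E
Universal count = 3, Existential count = 2
Asked for existential (exists) quantifiers: 2

2


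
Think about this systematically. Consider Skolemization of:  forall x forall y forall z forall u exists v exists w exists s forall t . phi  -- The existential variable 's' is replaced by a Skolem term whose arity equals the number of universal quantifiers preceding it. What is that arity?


Quantifier prefix: forall x forall y forall z forall u exists v exists w exists s forall t
's' is existentially quantified at position 7.
Universal variables preceding it: x, y, z, u
Skolem function arity = 4

4


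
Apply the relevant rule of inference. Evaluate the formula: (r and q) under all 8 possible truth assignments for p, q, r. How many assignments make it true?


Check all 8 assignments:
p=0, q=0, r=0: 0
p=0, q=0, r=1: 0
p=0, q=1, r=0: 0
p=0, q=1, r=1: 1
p=1, q=0, r=0: 0
p=1, q=0, r=1: 0
p=1, q=1, r=0: 0
p=1, q=1, r=1: 1
Count of True = 2

2


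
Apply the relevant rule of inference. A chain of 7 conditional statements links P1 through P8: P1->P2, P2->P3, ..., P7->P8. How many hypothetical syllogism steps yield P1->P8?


With 7 implications in a chain connecting 8 propositions:
P1->P2, P2->P3, ..., P7->P8
Steps needed = (number of implications) - 1 = 7 - 1 = 6

6


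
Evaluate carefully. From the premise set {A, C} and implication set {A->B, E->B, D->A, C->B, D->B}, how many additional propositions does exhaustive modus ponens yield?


Initial facts: {A, C}
Apply modus ponens to closure:
  A and A->B  =>  B
Final known: {A, B, C}
New propositions: {B}
Count = 1

1


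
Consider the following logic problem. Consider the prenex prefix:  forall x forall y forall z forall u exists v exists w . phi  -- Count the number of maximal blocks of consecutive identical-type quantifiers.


Quantifier-type sequence: A A A A E E  (A=forall, E=exists)
Group into maximal same-type runs:
  Ax4 | Ex2
Number of blocks = 2

2


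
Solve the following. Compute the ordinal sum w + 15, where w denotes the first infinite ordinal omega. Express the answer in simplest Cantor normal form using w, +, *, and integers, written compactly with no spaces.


Compute w + 15.
Ordinal + is associative but NOT commutative; for finite n>0, n + w = w but w + n stays w+n.
w + 15 is already in normal form (a successor ordinal beyond w).
Result = w+15

w+15


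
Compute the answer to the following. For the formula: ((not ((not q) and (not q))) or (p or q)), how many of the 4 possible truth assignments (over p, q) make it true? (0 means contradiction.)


Check all 4 assignments:
p=0, q=0: 0
p=0, q=1: 1
p=1, q=0: 1
p=1, q=1: 1
Count of True = 3

3


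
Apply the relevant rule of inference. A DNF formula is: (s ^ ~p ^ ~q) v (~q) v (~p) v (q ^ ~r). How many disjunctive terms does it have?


A DNF formula is a disjunction of terms (conjunctions).
Terms are separated by v.
Counting the disjuncts: 4 terms.

4


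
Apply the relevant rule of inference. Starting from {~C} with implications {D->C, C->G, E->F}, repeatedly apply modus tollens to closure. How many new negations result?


Initial negated facts: {~C}
Apply modus tollens to closure:
  ~C and D->C  =>  ~D
Final negated: {~C, ~D}
New negations: {~D}
Count = 1

1


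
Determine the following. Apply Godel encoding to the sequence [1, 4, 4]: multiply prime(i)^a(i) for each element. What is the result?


Encode each element as an exponent of the corresponding prime:
  2^1 = 2
  3^4 = 81
  5^4 = 625
Product = 2 * 81 * 625 = 101250

101250


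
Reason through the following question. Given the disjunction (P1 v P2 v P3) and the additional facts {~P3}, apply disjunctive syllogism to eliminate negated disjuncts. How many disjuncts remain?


Original disjuncts (3): P1, P2, P3
Negated (eliminate): ~P3
Remaining disjuncts: P1, P2
Count = 3 - 1 = 2

2


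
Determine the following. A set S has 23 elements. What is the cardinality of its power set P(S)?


The power set of a set with n elements has 2^n elements.
|P(S)| = 2^23 = 8388608

8388608


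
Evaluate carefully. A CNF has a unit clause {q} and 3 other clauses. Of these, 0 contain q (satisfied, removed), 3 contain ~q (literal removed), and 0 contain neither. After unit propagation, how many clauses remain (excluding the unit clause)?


Satisfied (removed): 0
Shortened (remain): 3
Unchanged (remain): 0
Remaining = 3 + 0 = 3

3


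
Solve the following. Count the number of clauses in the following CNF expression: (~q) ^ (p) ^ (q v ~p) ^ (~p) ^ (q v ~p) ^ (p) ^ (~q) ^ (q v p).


A CNF formula is a conjunction of clauses.
Clauses are separated by ^.
Counting the conjuncts: 8 clauses.

8


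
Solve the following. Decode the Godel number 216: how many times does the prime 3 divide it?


Factorize 216 by dividing by 3 repeatedly.
Division steps: 3 divides 216 exactly 3 time(s).
Exponent of 3 = 3

3


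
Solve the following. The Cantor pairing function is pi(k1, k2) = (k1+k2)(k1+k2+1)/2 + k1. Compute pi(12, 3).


k1 + k2 = 15
(k1+k2)(k1+k2+1)/2 = 15 * 16 / 2 = 120
pi = 120 + 12 = 132

132


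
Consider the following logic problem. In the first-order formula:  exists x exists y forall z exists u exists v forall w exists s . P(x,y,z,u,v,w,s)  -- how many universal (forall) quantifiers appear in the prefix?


Quantifier prefix: exists x exists y forall z exists u exists v forall w exists s
Mark each quantifier type:
  E E U E E U E
Universal count = 2, Existential count = 5
Asked for universal (forall) quantifiers: 2

2


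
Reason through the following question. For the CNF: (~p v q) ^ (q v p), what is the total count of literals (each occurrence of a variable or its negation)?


Counting literals in each clause:
Clause 1: 2 literal(s)
Clause 2: 2 literal(s)
Total = 4

4


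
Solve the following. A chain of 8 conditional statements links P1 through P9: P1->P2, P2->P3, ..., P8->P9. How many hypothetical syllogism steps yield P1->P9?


With 8 implications in a chain connecting 9 propositions:
P1->P2, P2->P3, ..., P8->P9
Steps needed = (number of implications) - 1 = 8 - 1 = 7

7


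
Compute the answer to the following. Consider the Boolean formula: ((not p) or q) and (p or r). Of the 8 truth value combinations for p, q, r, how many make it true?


Evaluate all 8 assignments for p, q, r:
p=0, q=0, r=0: 0
p=0, q=0, r=1: 1
p=0, q=1, r=0: 0
p=0, q=1, r=1: 1
p=1, q=0, r=0: 0
p=1, q=0, r=1: 0
p=1, q=1, r=0: 1
p=1, q=1, r=1: 1
Satisfying count = 4

4


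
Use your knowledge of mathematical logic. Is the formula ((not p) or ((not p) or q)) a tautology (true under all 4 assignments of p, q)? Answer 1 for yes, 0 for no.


Check all 4 assignments:
p=0, q=0: 1
p=0, q=1: 1
p=1, q=0: 0
p=1, q=1: 1
Satisfying count = 3/4.
Tautology iff count = 4: no.

0


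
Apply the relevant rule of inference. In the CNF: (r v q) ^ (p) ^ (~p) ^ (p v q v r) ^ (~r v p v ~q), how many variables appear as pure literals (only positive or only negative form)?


Check each variable for pure literal status:
p: mixed (not pure)
q: mixed (not pure)
r: mixed (not pure)
Pure literal count = 0

0


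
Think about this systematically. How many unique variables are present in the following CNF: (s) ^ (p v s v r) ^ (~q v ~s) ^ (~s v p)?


Identify each variable that appears in the formula.
Variables found: p, q, r, s
Count = 4

4


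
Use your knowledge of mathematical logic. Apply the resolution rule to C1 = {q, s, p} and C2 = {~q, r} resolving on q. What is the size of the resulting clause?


Remove q from C1 and ~q from C2.
C1 remainder: {s, p}
C2 remainder: {r}
Union (resolvent): {p, r, s}
Resolvent has 3 literal(s).

3


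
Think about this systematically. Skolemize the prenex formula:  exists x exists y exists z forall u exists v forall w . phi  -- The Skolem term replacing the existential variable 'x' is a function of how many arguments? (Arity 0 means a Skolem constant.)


Quantifier prefix: exists x exists y exists z forall u exists v forall w
'x' is existentially quantified at position 1.
No universal quantifiers precede it.
Skolem function arity = 0 (a Skolem constant)

0


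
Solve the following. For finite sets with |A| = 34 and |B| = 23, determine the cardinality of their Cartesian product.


The Cartesian product A x B contains all ordered pairs (a, b).
|A x B| = |A| * |B| = 34 * 23 = 782

782


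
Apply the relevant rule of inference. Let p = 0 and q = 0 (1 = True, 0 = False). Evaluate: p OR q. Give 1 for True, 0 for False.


p = 0, q = 0
Operation: p OR q
Evaluate: 0 OR 0 = 0

0


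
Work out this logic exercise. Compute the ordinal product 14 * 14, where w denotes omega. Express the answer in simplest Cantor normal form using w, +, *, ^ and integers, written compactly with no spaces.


Compute 14 * 14.
Ordinal * is associative and left-distributive over +, but NOT commutative; for finite n>1, n*w = w but w*n stays w*n.
Both finite; ordinal * agrees with natural *: 14 * 14 = 196.
Result = 196

196


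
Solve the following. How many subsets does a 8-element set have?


The power set of a set with n elements has 2^n elements.
|P(S)| = 2^8 = 256

256


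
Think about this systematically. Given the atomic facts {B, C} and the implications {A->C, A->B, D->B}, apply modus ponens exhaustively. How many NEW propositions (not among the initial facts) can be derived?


Initial facts: {B, C}
Apply modus ponens to closure:
  (no implication fires)
Final known: {B, C}
New propositions: {(none)}
Count = 0

0


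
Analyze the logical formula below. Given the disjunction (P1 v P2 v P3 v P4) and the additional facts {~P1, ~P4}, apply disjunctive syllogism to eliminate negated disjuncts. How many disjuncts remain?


Original disjuncts (4): P1, P2, P3, P4
Negated (eliminate): ~P1, ~P4
Remaining disjuncts: P2, P3
Count = 4 - 2 = 2

2


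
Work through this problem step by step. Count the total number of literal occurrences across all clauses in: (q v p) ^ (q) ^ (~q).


Counting literals in each clause:
Clause 1: 2 literal(s)
Clause 2: 1 literal(s)
Clause 3: 1 literal(s)
Total = 4

4


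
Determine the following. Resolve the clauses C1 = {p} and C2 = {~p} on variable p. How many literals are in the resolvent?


Remove p from C1 and ~p from C2.
C1 remainder: {}
C2 remainder: {}
Union (resolvent): {} (empty clause)
Resolvent has 0 literal(s).

0


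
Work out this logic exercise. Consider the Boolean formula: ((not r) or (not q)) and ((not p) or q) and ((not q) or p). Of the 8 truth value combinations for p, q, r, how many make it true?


Evaluate all 8 assignments for p, q, r:
p=0, q=0, r=0: 1
p=0, q=0, r=1: 1
p=0, q=1, r=0: 0
p=0, q=1, r=1: 0
p=1, q=0, r=0: 0
p=1, q=0, r=1: 0
p=1, q=1, r=0: 1
p=1, q=1, r=1: 0
Satisfying count = 3

3


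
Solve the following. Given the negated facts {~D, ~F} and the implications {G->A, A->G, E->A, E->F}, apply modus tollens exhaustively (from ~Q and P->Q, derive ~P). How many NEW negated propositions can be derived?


Initial negated facts: {~D, ~F}
Apply modus tollens to closure:
  ~F and E->F  =>  ~E
Final negated: {~D, ~E, ~F}
New negations: {~E}
Count = 1

1


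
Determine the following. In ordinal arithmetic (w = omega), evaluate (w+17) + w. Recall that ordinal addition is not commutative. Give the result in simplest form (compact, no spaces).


Compute (w+17) + w.
Ordinal + is associative but NOT commutative; for finite n>0, n + w = w but w + n stays w+n.
(w+17) + w = w + (17+w) = w + w = w*2 (the finite tail 17 is absorbed by the right w).
Result = w*2

w*2


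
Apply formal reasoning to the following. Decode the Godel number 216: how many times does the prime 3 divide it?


Factorize 216 by dividing by 3 repeatedly.
Division steps: 3 divides 216 exactly 3 time(s).
Exponent of 3 = 3

3


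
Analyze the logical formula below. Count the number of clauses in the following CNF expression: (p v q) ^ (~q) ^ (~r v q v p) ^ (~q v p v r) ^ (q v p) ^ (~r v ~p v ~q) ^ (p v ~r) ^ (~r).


A CNF formula is a conjunction of clauses.
Clauses are separated by ^.
Counting the conjuncts: 8 clauses.

8


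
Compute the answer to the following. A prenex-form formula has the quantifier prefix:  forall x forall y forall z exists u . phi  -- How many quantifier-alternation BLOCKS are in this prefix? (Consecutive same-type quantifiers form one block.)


Quantifier-type sequence: A A A E  (A=forall, E=exists)
Group into maximal same-type runs:
  Ax3 | Ex1
Number of blocks = 2

2


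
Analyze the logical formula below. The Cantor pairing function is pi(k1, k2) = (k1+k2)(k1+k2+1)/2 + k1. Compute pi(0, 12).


k1 + k2 = 12
(k1+k2)(k1+k2+1)/2 = 12 * 13 / 2 = 78
pi = 78 + 0 = 78

78


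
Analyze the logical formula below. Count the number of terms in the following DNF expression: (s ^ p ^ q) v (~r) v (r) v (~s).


A DNF formula is a disjunction of terms (conjunctions).
Terms are separated by v.
Counting the disjuncts: 4 terms.

4


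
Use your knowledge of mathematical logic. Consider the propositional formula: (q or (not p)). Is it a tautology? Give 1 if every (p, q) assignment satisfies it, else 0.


Check all 4 assignments:
p=0, q=0: 1
p=0, q=1: 1
p=1, q=0: 0
p=1, q=1: 1
Satisfying count = 3/4.
Tautology iff count = 4: no.

0


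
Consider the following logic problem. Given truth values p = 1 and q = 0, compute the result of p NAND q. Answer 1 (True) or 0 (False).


p = 1, q = 0
Operation: p NAND q
Evaluate: 1 NAND 0 = 1

1


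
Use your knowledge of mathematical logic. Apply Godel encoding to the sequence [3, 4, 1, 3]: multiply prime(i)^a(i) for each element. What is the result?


Encode each element as an exponent of the corresponding prime:
  2^3 = 8
  3^4 = 81
  5^1 = 5
  7^3 = 343
Product = 8 * 81 * 5 * 343 = 1111320

1111320


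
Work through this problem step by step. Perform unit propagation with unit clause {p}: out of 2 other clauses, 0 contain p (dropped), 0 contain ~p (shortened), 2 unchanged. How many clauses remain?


Satisfied (removed): 0
Shortened (remain): 0
Unchanged (remain): 2
Remaining = 0 + 2 = 2

2


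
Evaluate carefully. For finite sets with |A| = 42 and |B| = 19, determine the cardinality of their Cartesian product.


The Cartesian product A x B contains all ordered pairs (a, b).
|A x B| = |A| * |B| = 42 * 19 = 798

798


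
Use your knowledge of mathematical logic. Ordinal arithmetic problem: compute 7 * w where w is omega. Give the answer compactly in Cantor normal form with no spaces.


Compute 7 * w.
Ordinal * is associative and left-distributive over +, but NOT commutative; for finite n>1, n*w = w but w*n stays w*n.
For finite n>0, n * w = sup{n*k : k<w} = w. So 7 * w = w.
Result = w

w


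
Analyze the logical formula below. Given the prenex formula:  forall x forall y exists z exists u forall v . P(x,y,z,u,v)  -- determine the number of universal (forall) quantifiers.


Quantifier prefix: forall x forall y exists z exists u forall v
Mark each quantifier type:
  U U E E U
Universal count = 3, Existential count = 2
Asked for universal (forall) quantifiers: 3

3


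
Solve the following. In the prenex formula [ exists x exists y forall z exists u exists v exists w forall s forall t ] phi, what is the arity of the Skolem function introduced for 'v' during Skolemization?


Quantifier prefix: exists x exists y forall z exists u exists v exists w forall s forall t
'v' is existentially quantified at position 5.
Universal variables preceding it: z
Skolem function arity = 1

1


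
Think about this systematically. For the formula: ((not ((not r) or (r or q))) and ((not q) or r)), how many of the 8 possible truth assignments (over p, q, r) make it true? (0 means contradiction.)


Check all 8 assignments:
p=0, q=0, r=0: 0
p=0, q=0, r=1: 0
p=0, q=1, r=0: 0
p=0, q=1, r=1: 0
p=1, q=0, r=0: 0
p=1, q=0, r=1: 0
p=1, q=1, r=0: 0
p=1, q=1, r=1: 0
Count of True = 0

0


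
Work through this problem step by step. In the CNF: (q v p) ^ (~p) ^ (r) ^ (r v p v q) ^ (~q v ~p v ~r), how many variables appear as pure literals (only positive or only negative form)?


Check each variable for pure literal status:
p: mixed (not pure)
q: mixed (not pure)
r: mixed (not pure)
Pure literal count = 0

0


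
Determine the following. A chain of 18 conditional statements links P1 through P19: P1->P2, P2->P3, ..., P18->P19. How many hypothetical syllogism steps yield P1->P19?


With 18 implications in a chain connecting 19 propositions:
P1->P2, P2->P3, ..., P18->P19
Steps needed = (number of implications) - 1 = 18 - 1 = 17

17


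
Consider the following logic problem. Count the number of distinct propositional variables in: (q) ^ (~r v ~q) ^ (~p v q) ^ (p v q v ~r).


Identify each variable that appears in the formula.
Variables found: p, q, r
Count = 3

3


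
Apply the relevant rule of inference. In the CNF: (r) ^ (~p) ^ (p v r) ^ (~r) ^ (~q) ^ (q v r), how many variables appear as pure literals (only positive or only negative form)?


Check each variable for pure literal status:
p: mixed (not pure)
q: mixed (not pure)
r: mixed (not pure)
Pure literal count = 0

0


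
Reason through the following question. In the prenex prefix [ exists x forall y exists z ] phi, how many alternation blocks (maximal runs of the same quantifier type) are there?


Quantifier-type sequence: E A E  (A=forall, E=exists)
Group into maximal same-type runs:
  Ex1 | Ax1 | Ex1
Number of blocks = 3

3


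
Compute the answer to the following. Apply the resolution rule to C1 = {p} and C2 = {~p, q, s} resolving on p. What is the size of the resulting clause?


Remove p from C1 and ~p from C2.
C1 remainder: {}
C2 remainder: {q, s}
Union (resolvent): {q, s}
Resolvent has 2 literal(s).

2


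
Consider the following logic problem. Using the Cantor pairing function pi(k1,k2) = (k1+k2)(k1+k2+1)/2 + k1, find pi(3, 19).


k1 + k2 = 22
(k1+k2)(k1+k2+1)/2 = 22 * 23 / 2 = 253
pi = 253 + 3 = 256

256


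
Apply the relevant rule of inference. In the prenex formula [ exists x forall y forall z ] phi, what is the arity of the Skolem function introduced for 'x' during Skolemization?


Quantifier prefix: exists x forall y forall z
'x' is existentially quantified at position 1.
No universal quantifiers precede it.
Skolem function arity = 0 (a Skolem constant)

0


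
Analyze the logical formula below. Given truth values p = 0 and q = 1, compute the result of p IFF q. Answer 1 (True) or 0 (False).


p = 0, q = 1
Operation: p IFF q
Evaluate: 0 IFF 1 = 0

0


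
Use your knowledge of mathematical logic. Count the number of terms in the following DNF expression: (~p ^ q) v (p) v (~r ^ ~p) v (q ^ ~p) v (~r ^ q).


A DNF formula is a disjunction of terms (conjunctions).
Terms are separated by v.
Counting the disjuncts: 5 terms.

5


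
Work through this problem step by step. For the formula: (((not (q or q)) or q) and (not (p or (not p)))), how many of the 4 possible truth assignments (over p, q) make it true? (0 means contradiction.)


Check all 4 assignments:
p=0, q=0: 0
p=0, q=1: 0
p=1, q=0: 0
p=1, q=1: 0
Count of True = 0

0


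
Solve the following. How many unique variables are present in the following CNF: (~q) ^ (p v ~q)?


Identify each variable that appears in the formula.
Variables found: p, q
Count = 2

2


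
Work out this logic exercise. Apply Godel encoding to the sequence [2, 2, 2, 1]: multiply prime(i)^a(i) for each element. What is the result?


Encode each element as an exponent of the corresponding prime:
  2^2 = 4
  3^2 = 9
  5^2 = 25
  7^1 = 7
Product = 4 * 9 * 25 * 7 = 6300

6300


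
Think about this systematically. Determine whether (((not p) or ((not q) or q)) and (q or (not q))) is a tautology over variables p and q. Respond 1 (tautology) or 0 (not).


Check all 4 assignments:
p=0, q=0: 1
p=0, q=1: 1
p=1, q=0: 1
p=1, q=1: 1
Satisfying count = 4/4.
Tautology iff count = 4: yes.

1


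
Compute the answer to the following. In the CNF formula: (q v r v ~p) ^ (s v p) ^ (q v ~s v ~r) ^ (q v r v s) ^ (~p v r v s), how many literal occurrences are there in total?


Counting literals in each clause:
Clause 1: 3 literal(s)
Clause 2: 2 literal(s)
Clause 3: 3 literal(s)
Clause 4: 3 literal(s)
Clause 5: 3 literal(s)
Total = 14

14


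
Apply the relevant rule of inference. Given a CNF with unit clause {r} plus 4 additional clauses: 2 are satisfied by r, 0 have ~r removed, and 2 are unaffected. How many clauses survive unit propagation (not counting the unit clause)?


Satisfied (removed): 2
Shortened (remain): 0
Unchanged (remain): 2
Remaining = 0 + 2 = 2

2


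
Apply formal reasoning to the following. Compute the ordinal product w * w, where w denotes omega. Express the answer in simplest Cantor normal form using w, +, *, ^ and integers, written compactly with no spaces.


Compute w * w.
Ordinal * is associative and left-distributive over +, but NOT commutative; for finite n>1, n*w = w but w*n stays w*n.
w * w = w^2 by definition.
Result = w^2

w^2


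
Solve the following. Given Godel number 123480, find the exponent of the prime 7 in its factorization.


Factorize 123480 by dividing by 7 repeatedly.
Division steps: 7 divides 123480 exactly 3 time(s).
Exponent of 7 = 3

3


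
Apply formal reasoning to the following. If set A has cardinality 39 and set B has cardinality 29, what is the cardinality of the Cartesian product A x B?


The Cartesian product A x B contains all ordered pairs (a, b).
|A x B| = |A| * |B| = 39 * 29 = 1131

1131


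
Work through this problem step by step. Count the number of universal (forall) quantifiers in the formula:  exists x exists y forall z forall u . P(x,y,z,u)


Quantifier prefix: exists x exists y forall z forall u
Mark each quantifier type:
  E E U U
Universal count = 2, Existential count = 2
Asked for universal (forall) quantifiers: 2

2


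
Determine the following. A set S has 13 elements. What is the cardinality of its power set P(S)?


The power set of a set with n elements has 2^n elements.
|P(S)| = 2^13 = 8192

8192


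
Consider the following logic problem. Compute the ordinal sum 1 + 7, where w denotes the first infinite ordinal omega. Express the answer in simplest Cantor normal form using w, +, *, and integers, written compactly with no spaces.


Compute 1 + 7.
Ordinal + is associative but NOT commutative; for finite n>0, n + w = w but w + n stays w+n.
Both operands finite; ordinal + agrees with natural +: 1 + 7 = 8.
Result = 8

8


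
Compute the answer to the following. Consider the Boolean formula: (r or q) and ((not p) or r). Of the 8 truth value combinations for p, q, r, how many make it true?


Evaluate all 8 assignments for p, q, r:
p=0, q=0, r=0: 0
p=0, q=0, r=1: 1
p=0, q=1, r=0: 1
p=0, q=1, r=1: 1
p=1, q=0, r=0: 0
p=1, q=0, r=1: 1
p=1, q=1, r=0: 0
p=1, q=1, r=1: 1
Satisfying count = 5

5


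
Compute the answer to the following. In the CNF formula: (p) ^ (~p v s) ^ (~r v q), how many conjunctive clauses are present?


A CNF formula is a conjunction of clauses.
Clauses are separated by ^.
Counting the conjuncts: 3 clauses.

3


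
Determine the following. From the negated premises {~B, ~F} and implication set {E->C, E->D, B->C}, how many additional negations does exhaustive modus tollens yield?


Initial negated facts: {~B, ~F}
Apply modus tollens to closure:
  (no implication fires)
Final negated: {~B, ~F}
New negations: {(none)}
Count = 0

0


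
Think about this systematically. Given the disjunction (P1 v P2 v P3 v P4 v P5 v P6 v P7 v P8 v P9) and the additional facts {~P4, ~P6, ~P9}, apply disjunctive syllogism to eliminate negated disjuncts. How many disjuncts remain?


Original disjuncts (9): P1, P2, P3, P4, P5, P6, P7, P8, P9
Negated (eliminate): ~P4, ~P6, ~P9
Remaining disjuncts: P1, P2, P3, P5, P7, P8
Count = 9 - 3 = 6

6


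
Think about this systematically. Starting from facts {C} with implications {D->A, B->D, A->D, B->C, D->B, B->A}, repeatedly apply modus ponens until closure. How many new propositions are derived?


Initial facts: {C}
Apply modus ponens to closure:
  (no implication fires)
Final known: {C}
New propositions: {(none)}
Count = 0

0


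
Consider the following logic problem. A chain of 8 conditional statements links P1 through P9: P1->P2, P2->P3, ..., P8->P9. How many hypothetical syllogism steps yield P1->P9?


With 8 implications in a chain connecting 9 propositions:
P1->P2, P2->P3, ..., P8->P9
Steps needed = (number of implications) - 1 = 8 - 1 = 7

7


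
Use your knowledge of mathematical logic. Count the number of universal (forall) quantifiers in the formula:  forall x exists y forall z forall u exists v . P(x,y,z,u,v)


Quantifier prefix: forall x exists y forall z forall u exists v
Mark each quantifier type:
  U E U U E
Universal count = 3, Existential count = 2
Asked for universal (forall) quantifiers: 3

3


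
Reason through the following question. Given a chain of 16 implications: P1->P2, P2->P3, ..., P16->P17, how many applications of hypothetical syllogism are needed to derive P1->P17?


With 16 implications in a chain connecting 17 propositions:
P1->P2, P2->P3, ..., P16->P17
Steps needed = (number of implications) - 1 = 16 - 1 = 15

15


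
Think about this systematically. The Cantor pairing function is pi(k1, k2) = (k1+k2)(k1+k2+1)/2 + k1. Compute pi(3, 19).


k1 + k2 = 22
(k1+k2)(k1+k2+1)/2 = 22 * 23 / 2 = 253
pi = 253 + 3 = 256

256


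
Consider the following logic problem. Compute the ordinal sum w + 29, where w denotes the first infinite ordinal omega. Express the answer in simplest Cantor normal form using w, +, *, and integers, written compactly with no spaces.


Compute w + 29.
Ordinal + is associative but NOT commutative; for finite n>0, n + w = w but w + n stays w+n.
w + 29 is already in normal form (a successor ordinal beyond w).
Result = w+29

w+29


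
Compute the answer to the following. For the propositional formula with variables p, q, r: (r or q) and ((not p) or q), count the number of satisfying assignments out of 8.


Evaluate all 8 assignments for p, q, r:
p=0, q=0, r=0: 0
p=0, q=0, r=1: 1
p=0, q=1, r=0: 1
p=0, q=1, r=1: 1
p=1, q=0, r=0: 0
p=1, q=0, r=1: 0
p=1, q=1, r=0: 1
p=1, q=1, r=1: 1
Satisfying count = 5

5


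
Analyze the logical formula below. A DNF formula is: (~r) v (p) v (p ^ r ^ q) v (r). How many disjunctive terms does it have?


A DNF formula is a disjunction of terms (conjunctions).
Terms are separated by v.
Counting the disjuncts: 4 terms.

4


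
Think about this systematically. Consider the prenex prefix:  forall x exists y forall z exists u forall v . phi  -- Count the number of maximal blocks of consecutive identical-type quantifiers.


Quantifier-type sequence: A E A E A  (A=forall, E=exists)
Group into maximal same-type runs:
  Ax1 | Ex1 | Ax1 | Ex1 | Ax1
Number of blocks = 5

5


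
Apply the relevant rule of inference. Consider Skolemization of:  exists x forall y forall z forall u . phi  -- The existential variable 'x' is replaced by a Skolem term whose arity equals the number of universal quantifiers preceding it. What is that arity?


Quantifier prefix: exists x forall y forall z forall u
'x' is existentially quantified at position 1.
No universal quantifiers precede it.
Skolem function arity = 0 (a Skolem constant)

0


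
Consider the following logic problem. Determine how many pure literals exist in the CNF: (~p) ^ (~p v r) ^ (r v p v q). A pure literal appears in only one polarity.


Check each variable for pure literal status:
p: mixed (not pure)
q: pure positive
r: pure positive
Pure literal count = 2

2


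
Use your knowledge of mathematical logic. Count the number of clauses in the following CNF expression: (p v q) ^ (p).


A CNF formula is a conjunction of clauses.
Clauses are separated by ^.
Counting the conjuncts: 2 clauses.

2


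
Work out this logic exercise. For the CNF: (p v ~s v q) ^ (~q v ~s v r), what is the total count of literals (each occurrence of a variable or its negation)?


Counting literals in each clause:
Clause 1: 3 literal(s)
Clause 2: 3 literal(s)
Total = 6

6


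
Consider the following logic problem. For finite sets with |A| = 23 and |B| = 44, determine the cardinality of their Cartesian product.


The Cartesian product A x B contains all ordered pairs (a, b).
|A x B| = |A| * |B| = 23 * 44 = 1012

1012


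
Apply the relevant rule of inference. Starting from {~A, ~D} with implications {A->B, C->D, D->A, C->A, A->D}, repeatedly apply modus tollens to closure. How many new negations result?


Initial negated facts: {~A, ~D}
Apply modus tollens to closure:
  ~D and C->D  =>  ~C
Final negated: {~A, ~C, ~D}
New negations: {~C}
Count = 1

1


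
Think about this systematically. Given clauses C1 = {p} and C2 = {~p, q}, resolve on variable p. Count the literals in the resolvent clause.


Remove p from C1 and ~p from C2.
C1 remainder: {}
C2 remainder: {q}
Union (resolvent): {q}
Resolvent has 1 literal(s).

1


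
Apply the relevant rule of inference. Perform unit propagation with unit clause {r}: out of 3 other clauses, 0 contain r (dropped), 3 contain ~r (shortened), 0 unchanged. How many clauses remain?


Satisfied (removed): 0
Shortened (remain): 3
Unchanged (remain): 0
Remaining = 3 + 0 = 3

3


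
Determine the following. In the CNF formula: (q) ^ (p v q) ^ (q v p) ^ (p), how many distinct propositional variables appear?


Identify each variable that appears in the formula.
Variables found: p, q
Count = 2

2


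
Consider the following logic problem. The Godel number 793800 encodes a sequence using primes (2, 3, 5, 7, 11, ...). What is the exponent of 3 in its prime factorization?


Factorize 793800 by dividing by 3 repeatedly.
Division steps: 3 divides 793800 exactly 4 time(s).
Exponent of 3 = 4

4


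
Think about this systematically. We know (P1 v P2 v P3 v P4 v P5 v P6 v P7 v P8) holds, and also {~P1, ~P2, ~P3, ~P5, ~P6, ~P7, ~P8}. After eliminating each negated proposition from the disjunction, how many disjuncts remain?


Original disjuncts (8): P1, P2, P3, P4, P5, P6, P7, P8
Negated (eliminate): ~P1, ~P2, ~P3, ~P5, ~P6, ~P7, ~P8
Remaining disjuncts: P4
Count = 8 - 7 = 1

1


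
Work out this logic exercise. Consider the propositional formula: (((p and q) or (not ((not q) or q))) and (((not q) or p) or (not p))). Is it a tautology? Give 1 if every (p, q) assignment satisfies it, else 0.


Check all 4 assignments:
p=0, q=0: 0
p=0, q=1: 0
p=1, q=0: 0
p=1, q=1: 1
Satisfying count = 1/4.
Tautology iff count = 4: no.

0


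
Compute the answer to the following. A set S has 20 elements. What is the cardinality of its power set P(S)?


The power set of a set with n elements has 2^n elements.
|P(S)| = 2^20 = 1048576

1048576


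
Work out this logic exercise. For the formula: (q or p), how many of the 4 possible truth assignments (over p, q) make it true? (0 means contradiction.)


Check all 4 assignments:
p=0, q=0: 0
p=0, q=1: 1
p=1, q=0: 1
p=1, q=1: 1
Count of True = 3

3


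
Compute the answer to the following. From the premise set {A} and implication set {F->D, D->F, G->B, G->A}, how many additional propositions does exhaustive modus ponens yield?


Initial facts: {A}
Apply modus ponens to closure:
  (no implication fires)
Final known: {A}
New propositions: {(none)}
Count = 0

0


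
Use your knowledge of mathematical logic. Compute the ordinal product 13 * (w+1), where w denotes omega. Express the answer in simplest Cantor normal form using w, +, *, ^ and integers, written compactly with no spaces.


Compute 13 * (w+1).
Ordinal * is associative and left-distributive over +, but NOT commutative; for finite n>1, n*w = w but w*n stays w*n.
By left-distributivity: 13 * (w+1) = 13*w + 13*1 = w + 13 = w+13.
Result = w+13

w+13


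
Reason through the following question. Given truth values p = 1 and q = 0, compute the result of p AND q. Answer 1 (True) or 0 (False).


p = 1, q = 0
Operation: p AND q
Evaluate: 1 AND 0 = 0

0


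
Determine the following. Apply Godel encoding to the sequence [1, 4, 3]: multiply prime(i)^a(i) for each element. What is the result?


Encode each element as an exponent of the corresponding prime:
  2^1 = 2
  3^4 = 81
  5^3 = 125
Product = 2 * 81 * 125 = 20250

20250


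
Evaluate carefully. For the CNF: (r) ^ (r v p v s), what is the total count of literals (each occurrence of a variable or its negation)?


Counting literals in each clause:
Clause 1: 1 literal(s)
Clause 2: 3 literal(s)
Total = 4

4


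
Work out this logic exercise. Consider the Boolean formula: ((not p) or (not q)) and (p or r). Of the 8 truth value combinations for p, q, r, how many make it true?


Evaluate all 8 assignments for p, q, r:
p=0, q=0, r=0: 0
p=0, q=0, r=1: 1
p=0, q=1, r=0: 0
p=0, q=1, r=1: 1
p=1, q=0, r=0: 1
p=1, q=0, r=1: 1
p=1, q=1, r=0: 0
p=1, q=1, r=1: 0
Satisfying count = 4

4


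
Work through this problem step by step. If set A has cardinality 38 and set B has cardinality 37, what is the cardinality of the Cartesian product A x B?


The Cartesian product A x B contains all ordered pairs (a, b).
|A x B| = |A| * |B| = 38 * 37 = 1406

1406


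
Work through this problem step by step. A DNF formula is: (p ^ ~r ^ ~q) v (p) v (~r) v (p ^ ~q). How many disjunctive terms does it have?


A DNF formula is a disjunction of terms (conjunctions).
Terms are separated by v.
Counting the disjuncts: 4 terms.

4


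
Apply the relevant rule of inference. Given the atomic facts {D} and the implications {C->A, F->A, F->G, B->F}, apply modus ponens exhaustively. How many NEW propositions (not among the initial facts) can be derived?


Initial facts: {D}
Apply modus ponens to closure:
  (no implication fires)
Final known: {D}
New propositions: {(none)}
Count = 0

0


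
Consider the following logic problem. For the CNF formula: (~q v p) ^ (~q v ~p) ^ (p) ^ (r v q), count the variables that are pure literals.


Check each variable for pure literal status:
p: mixed (not pure)
q: mixed (not pure)
r: pure positive
Pure literal count = 1

1


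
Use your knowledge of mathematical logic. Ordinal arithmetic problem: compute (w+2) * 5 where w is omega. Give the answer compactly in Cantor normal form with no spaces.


Compute (w+2) * 5.
Ordinal * is associative and left-distributive over +, but NOT commutative; for finite n>1, n*w = w but w*n stays w*n.
(w+2) * 5 = (w+2) repeated 5 times. Each intermediate +2 is absorbed by the following w; only the last survives: w*5+2.
Result = w*5+2

w*5+2
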